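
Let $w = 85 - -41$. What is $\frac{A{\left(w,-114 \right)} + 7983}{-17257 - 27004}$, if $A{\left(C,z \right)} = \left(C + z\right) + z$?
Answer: $- \frac{7881}{44261} \approx -0.17806$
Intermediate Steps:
$w = 126$ ($w = 85 + 41 = 126$)
$A{\left(C,z \right)} = C + 2 z$
$\frac{A{\left(w,-114 \right)} + 7983}{-17257 - 27004} = \frac{\left(126 + 2 \left(-114\right)\right) + 7983}{-17257 - 27004} = \frac{\left(126 - 228\right) + 7983}{-44261} = \left(-102 + 7983\right) \left(- \frac{1}{44261}\right) = 7881 \left(- \frac{1}{44261}\right) = - \frac{7881}{44261}$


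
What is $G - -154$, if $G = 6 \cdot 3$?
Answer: $172$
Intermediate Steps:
$G = 18$
$G - -154 = 18 - -154 = 18 + 154 = 172$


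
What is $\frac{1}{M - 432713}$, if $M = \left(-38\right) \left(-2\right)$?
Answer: $- \frac{1}{432637} \approx -2.3114 \cdot 10^{-6}$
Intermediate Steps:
$M = 76$
$\frac{1}{M - 432713} = \frac{1}{76 - 432713} = \frac{1}{-432637} = - \frac{1}{432637}$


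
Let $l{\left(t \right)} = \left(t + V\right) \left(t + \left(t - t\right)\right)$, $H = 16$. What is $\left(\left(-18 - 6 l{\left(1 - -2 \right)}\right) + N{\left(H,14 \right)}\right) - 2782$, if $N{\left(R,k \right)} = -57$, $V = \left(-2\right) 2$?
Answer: $-2839$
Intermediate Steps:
$V = -4$
$l{\left(t \right)} = t \left(-4 + t\right)$ ($l{\left(t \right)} = \left(t - 4\right) \left(t + \left(t - t\right)\right) = \left(-4 + t\right) \left(t + 0\right) = \left(-4 + t\right) t = t \left(-4 + t\right)$)
$\left(\left(-18 - 6 l{\left(1 - -2 \right)}\right) + N{\left(H,14 \right)}\right) - 2782 = \left(\left(-18 - 6 \left(1 - -2\right) \left(-4 + \left(1 - -2\right)\right)\right) - 57\right) - 2782 = \left(\left(-18 - 6 \left(1 + 2\right) \left(-4 + \left(1 + 2\right)\right)\right) - 57\right) - 2782 = \left(\left(-18 - 6 \cdot 3 \left(-4 + 3\right)\right) - 57\right) - 2782 = \left(\left(-18 - 6 \cdot 3 \left(-1\right)\right) - 57\right) - 2782 = \left(\left(-18 - -18\right) - 57\right) - 2782 = \left(\left(-18 + 18\right) - 57\right) - 2782 = \left(0 - 57\right) - 2782 = -57 - 2782 = -2839$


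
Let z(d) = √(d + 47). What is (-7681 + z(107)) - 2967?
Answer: -10648 + √154 ≈ -10636.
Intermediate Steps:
z(d) = √(47 + d)
(-7681 + z(107)) - 2967 = (-7681 + √(47 + 107)) - 2967 = (-7681 + √154) - 2967 = -10648 + √154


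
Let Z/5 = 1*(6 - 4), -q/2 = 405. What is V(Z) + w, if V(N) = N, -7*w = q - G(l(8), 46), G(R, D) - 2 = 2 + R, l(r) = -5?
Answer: 879/7 ≈ 125.57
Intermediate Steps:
q = -810 (q = -2*405 = -810)
Z = 10 (Z = 5*(1*(6 - 4)) = 5*(1*2) = 5*2 = 10)
G(R, D) = 4 + R (G(R, D) = 2 + (2 + R) = 4 + R)
w = 809/7 (w = -(-810 - (4 - 5))/7 = -(-810 - 1*(-1))/7 = -(-810 + 1)/7 = -1/7*(-809) = 809/7 ≈ 115.57)
V(Z) + w = 10 + 809/7 = 879/7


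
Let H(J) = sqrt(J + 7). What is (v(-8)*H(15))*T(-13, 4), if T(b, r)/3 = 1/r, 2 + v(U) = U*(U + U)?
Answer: 189*sqrt(22)/2 ≈ 443.24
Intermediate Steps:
v(U) = -2 + 2*U**2 (v(U) = -2 + U*(U + U) = -2 + U*(2*U) = -2 + 2*U**2)
T(b, r) = 3/r
H(J) = sqrt(7 + J)
(v(-8)*H(15))*T(-13, 4) = ((-2 + 2*(-8)**2)*sqrt(7 + 15))*(3/4) = ((-2 + 2*64)*sqrt(22))*(3*(1/4)) = ((-2 + 128)*sqrt(22))*(3/4) = (126*sqrt(22))*(3/4) = 189*sqrt(22)/2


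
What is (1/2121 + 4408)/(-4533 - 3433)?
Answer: -9349369/16895886 ≈ -0.55335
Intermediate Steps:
(1/2121 + 4408)/(-4533 - 3433) = (1/2121 + 4408)/(-7966) = (9349369/2121)*(-1/7966) = -9349369/16895886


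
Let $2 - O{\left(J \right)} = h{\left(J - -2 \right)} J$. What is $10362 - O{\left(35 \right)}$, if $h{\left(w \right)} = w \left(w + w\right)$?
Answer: $106190$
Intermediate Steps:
$h{\left(w \right)} = 2 w^{2}$ ($h{\left(w \right)} = w 2 w = 2 w^{2}$)
$O{\left(J \right)} = 2 - 2 J \left(2 + J\right)^{2}$ ($O{\left(J \right)} = 2 - 2 \left(J - -2\right)^{2} J = 2 - 2 \left(J + 2\right)^{2} J = 2 - 2 \left(2 + J\right)^{2} J = 2 - 2 J \left(2 + J\right)^{2}$)
$10362 - O{\left(35 \right)} = 10362 - \left(2 - 70 \left(2 + 35\right)^{2}\right) = 10362 - \left(2 - 70 \cdot 37^{2}\right) = 10362 - \left(2 - 70 \cdot 1369\right) = 10362 - \left(2 - 95830\right) = 10362 - -95828 = 10362 + 95828 = 106190$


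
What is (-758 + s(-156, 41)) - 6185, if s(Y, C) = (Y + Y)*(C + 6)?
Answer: -21607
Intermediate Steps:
s(Y, C) = 2*Y*(6 + C) (s(Y, C) = (2*Y)*(6 + C) = 2*Y*(6 + C))
(-758 + s(-156, 41)) - 6185 = (-758 + 2*(-156)*(6 + 41)) - 6185 = (-758 + 2*(-156)*47) - 6185 = (-758 - 14664) - 6185 = -15422 - 6185 = -21607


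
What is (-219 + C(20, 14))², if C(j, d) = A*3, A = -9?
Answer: 60516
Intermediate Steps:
C(j, d) = -27 (C(j, d) = -9*3 = -27)
(-219 + C(20, 14))² = (-219 - 27)² = (-246)² = 60516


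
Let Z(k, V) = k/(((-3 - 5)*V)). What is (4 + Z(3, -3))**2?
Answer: 1089/64 ≈ 17.016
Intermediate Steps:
Z(k, V) = -k/(8*V) (Z(k, V) = k/((-8*V)) = k*(-1/(8*V)) = -k/(8*V))
(4 + Z(3, -3))**2 = (4 - 1/8*3/(-3))**2 = (4 - 1/8*3*(-1/3))**2 = (4 + 1/8)**2 = (33/8)**2 = 1089/64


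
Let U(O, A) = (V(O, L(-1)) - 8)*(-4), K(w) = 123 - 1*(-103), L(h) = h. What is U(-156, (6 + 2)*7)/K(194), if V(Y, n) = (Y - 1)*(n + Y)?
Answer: -49282/113 ≈ -436.12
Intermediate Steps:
K(w) = 226 (K(w) = 123 + 103 = 226)
V(Y, n) = (-1 + Y)*(Y + n)
U(O, A) = 28 - 4*O² + 8*O (U(O, A) = ((O² - O - 1*(-1) + O*(-1)) - 8)*(-4) = ((O² - O + 1 - O) - 8)*(-4) = ((1 + O² - 2*O) - 8)*(-4) = (-7 + O² - 2*O)*(-4) = 28 - 4*O² + 8*O)
U(-156, (6 + 2)*7)/K(194) = (28 - 4*(-156)² + 8*(-156))/226 = (28 - 4*24336 - 1248)*(1/226) = (28 - 97344 - 1248)*(1/226) = -98564*1/226 = -49282/113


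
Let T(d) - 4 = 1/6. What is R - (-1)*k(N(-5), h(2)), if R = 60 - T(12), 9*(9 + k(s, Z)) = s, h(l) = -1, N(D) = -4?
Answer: 835/18 ≈ 46.389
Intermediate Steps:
T(d) = 25/6 (T(d) = 4 + 1/6 = 4 + ⅙ = 25/6)
k(s, Z) = -9 + s/9
R = 335/6 (R = 60 - 1*25/6 = 60 - 25/6 = 335/6 ≈ 55.833)
R - (-1)*k(N(-5), h(2)) = 335/6 - (-1)*(-9 + (⅑)*(-4)) = 335/6 - (-1)*(-9 - 4/9) = 335/6 - (-1)*(-85)/9 = 335/6 - 1*85/9 = 335/6 - 85/9 = 835/18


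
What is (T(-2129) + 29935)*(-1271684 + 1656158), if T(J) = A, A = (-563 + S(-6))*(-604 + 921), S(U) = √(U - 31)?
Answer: -57108230064 + 121878258*I*√37 ≈ -5.7108e+10 + 7.4136e+8*I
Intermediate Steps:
S(U) = √(-31 + U)
A = -178471 + 317*I*√37 (A = (-563 + √(-31 - 6))*(-604 + 921) = (-563 + √(-37))*317 = (-563 + I*√37)*317 = -178471 + 317*I*√37 ≈ -1.7847e+5 + 1928.2*I)
T(J) = -178471 + 317*I*√37
(T(-2129) + 29935)*(-1271684 + 1656158) = ((-178471 + 317*I*√37) + 29935)*(-1271684 + 1656158) = (-148536 + 317*I*√37)*384474 = -57108230064 + 121878258*I*√37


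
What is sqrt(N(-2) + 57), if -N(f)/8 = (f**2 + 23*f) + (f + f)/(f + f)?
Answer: sqrt(385) ≈ 19.621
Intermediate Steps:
N(f) = -8 - 184*f - 8*f**2 (N(f) = -8*((f**2 + 23*f) + (f + f)/(f + f)) = -8*((f**2 + 23*f) + (2*f)/((2*f))) = -8*((f**2 + 23*f) + (2*f)*(1/(2*f))) = -8*((f**2 + 23*f) + 1) = -8*(1 + f**2 + 23*f) = -8 - 184*f - 8*f**2)
sqrt(N(-2) + 57) = sqrt((-8 - 184*(-2) - 8*(-2)**2) + 57) = sqrt((-8 + 368 - 8*4) + 57) = sqrt((-8 + 368 - 32) + 57) = sqrt(328 + 57) = sqrt(385)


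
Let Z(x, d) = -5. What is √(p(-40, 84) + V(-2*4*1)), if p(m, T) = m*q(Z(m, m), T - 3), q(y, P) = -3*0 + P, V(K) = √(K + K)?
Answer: 2*√(-810 + I) ≈ 0.035136 + 56.921*I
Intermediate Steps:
V(K) = √2*√K (V(K) = √(2*K) = √2*√K)
q(y, P) = P (q(y, P) = 0 + P = P)
p(m, T) = m*(-3 + T) (p(m, T) = m*(T - 3) = m*(-3 + T))
√(p(-40, 84) + V(-2*4*1)) = √(-40*(-3 + 84) + √2*√(-2*4*1)) = √(-40*81 + √2*√(-8*1)) = √(-3240 + √2*√(-8)) = √(-3240 + √2*(2*I*√2)) = √(-3240 + 4*I)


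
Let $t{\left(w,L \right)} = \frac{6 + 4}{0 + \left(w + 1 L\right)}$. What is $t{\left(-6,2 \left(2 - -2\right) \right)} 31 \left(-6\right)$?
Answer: $-930$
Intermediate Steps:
$t{\left(w,L \right)} = \frac{10}{L + w}$ ($t{\left(w,L \right)} = \frac{10}{0 + \left(w + L\right)} = \frac{10}{0 + \left(L + w\right)} = \frac{10}{L + w}$)
$t{\left(-6,2 \left(2 - -2\right) \right)} 31 \left(-6\right) = \frac{10}{2 \left(2 - -2\right) - 6} \cdot 31 \left(-6\right) = \frac{10}{2 \left(2 + 2\right) - 6} \cdot 31 \left(-6\right) = \frac{10}{2 \cdot 4 - 6} \cdot 31 \left(-6\right) = \frac{10}{8 - 6} \cdot 31 \left(-6\right) = \frac{10}{2} \cdot 31 \left(-6\right) = 10 \cdot \frac{1}{2} \cdot 31 \left(-6\right) = 5 \cdot 31 \left(-6\right) = 155 \left(-6\right) = -930$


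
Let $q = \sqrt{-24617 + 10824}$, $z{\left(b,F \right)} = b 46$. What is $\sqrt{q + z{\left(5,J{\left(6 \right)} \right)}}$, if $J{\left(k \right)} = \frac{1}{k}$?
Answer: $\sqrt{230 + i \sqrt{13793}} \approx 15.624 + 3.7583 i$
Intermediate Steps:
$z{\left(b,F \right)} = 46 b$
$q = i \sqrt{13793}$ ($q = \sqrt{-13793} = i \sqrt{13793} \approx 117.44 i$)
$\sqrt{q + z{\left(5,J{\left(6 \right)} \right)}} = \sqrt{i \sqrt{13793} + 46 \cdot 5} = \sqrt{i \sqrt{13793} + 230} = \sqrt{230 + i \sqrt{13793}}$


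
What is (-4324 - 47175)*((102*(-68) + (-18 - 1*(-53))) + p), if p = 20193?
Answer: -684524708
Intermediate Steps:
(-4324 - 47175)*((102*(-68) + (-18 - 1*(-53))) + p) = (-4324 - 47175)*((102*(-68) + (-18 - 1*(-53))) + 20193) = -51499*((-6936 + (-18 + 53)) + 20193) = -51499*((-6936 + 35) + 20193) = -51499*(-6901 + 20193) = -51499*13292 = -684524708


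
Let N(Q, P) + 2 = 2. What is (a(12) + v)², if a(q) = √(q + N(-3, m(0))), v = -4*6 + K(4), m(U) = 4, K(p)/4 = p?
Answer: 76 - 32*√3 ≈ 20.574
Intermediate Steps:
K(p) = 4*p
N(Q, P) = 0 (N(Q, P) = -2 + 2 = 0)
v = -8 (v = -4*6 + 4*4 = -24 + 16 = -8)
a(q) = √q (a(q) = √(q + 0) = √q)
(a(12) + v)² = (√12 - 8)² = (2*√3 - 8)² = (-8 + 2*√3)²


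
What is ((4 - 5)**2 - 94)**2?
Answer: 8649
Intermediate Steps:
((4 - 5)**2 - 94)**2 = ((-1)**2 - 94)**2 = (1 - 94)**2 = (-93)**2 = 8649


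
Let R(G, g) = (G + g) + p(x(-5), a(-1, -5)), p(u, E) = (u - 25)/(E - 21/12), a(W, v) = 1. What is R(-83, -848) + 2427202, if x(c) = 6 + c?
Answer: 2426303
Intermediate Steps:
p(u, E) = (-25 + u)/(-7/4 + E) (p(u, E) = (-25 + u)/(E - 21*1/12) = (-25 + u)/(E - 7/4) = (-25 + u)/(-7/4 + E))
R(G, g) = 32 + G + g (R(G, g) = (G + g) + 4*(-25 + (6 - 5))/(-7 + 4*1) = (G + g) + 4*(-25 + 1)/(-7 + 4) = (G + g) + 4*(-24)/(-3) = (G + g) + 4*(-⅓)*(-24) = (G + g) + 32 = 32 + G + g)
R(-83, -848) + 2427202 = (32 - 83 - 848) + 2427202 = -899 + 2427202 = 2426303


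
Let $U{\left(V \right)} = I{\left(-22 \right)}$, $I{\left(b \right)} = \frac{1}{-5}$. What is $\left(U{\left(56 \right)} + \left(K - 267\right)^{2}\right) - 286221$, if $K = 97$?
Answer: $- \frac{1286606}{5} \approx -2.5732 \cdot 10^{5}$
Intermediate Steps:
$I{\left(b \right)} = - \frac{1}{5}$
$U{\left(V \right)} = - \frac{1}{5}$
$\left(U{\left(56 \right)} + \left(K - 267\right)^{2}\right) - 286221 = \left(- \frac{1}{5} + \left(97 - 267\right)^{2}\right) - 286221 = \left(- \frac{1}{5} + \left(-170\right)^{2}\right) - 286221 = \left(- \frac{1}{5} + 28900\right) - 286221 = \frac{144499}{5} - 286221 = - \frac{1286606}{5}$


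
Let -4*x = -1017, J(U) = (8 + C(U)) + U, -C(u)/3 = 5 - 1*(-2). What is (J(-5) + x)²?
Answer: 893025/16 ≈ 55814.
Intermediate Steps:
C(u) = -21 (C(u) = -3*(5 - 1*(-2)) = -3*(5 + 2) = -3*7 = -21)
J(U) = -13 + U (J(U) = (8 - 21) + U = -13 + U)
x = 1017/4 (x = -¼*(-1017) = 1017/4 ≈ 254.25)
(J(-5) + x)² = ((-13 - 5) + 1017/4)² = (-18 + 1017/4)² = (945/4)² = 893025/16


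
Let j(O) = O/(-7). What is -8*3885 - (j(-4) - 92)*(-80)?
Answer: -268760/7 ≈ -38394.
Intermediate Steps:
j(O) = -O/7 (j(O) = O*(-⅐) = -O/7)
-8*3885 - (j(-4) - 92)*(-80) = -8*3885 - (-⅐*(-4) - 92)*(-80) = -31080 - (4/7 - 92)*(-80) = -31080 - (-640)*(-80)/7 = -31080 - 1*51200/7 = -31080 - 51200/7 = -268760/7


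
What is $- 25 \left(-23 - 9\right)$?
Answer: $800$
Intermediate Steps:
$- 25 \left(-23 - 9\right) = \left(-25\right) \left(-32\right) = 800$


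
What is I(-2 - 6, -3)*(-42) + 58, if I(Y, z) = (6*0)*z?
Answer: 58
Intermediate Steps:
I(Y, z) = 0 (I(Y, z) = 0*z = 0)
I(-2 - 6, -3)*(-42) + 58 = 0*(-42) + 58 = 0 + 58 = 58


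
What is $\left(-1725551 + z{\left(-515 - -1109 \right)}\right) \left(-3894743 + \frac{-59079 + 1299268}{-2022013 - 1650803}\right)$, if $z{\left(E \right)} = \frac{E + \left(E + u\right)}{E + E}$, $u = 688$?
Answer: $\frac{3665488579471984924453}{545413176} \approx 6.7206 \cdot 10^{12}$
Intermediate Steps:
$z{\left(E \right)} = \frac{688 + 2 E}{2 E}$ ($z{\left(E \right)} = \frac{E + \left(E + 688\right)}{E + E} = \frac{E + \left(688 + E\right)}{2 E} = \left(688 + 2 E\right) \frac{1}{2 E} = \frac{688 + 2 E}{2 E}$)
$\left(-1725551 + z{\left(-515 - -1109 \right)}\right) \left(-3894743 + \frac{-59079 + 1299268}{-2022013 - 1650803}\right) = \left(-1725551 + \frac{344 - -594}{-515 - -1109}\right) \left(-3894743 + \frac{-59079 + 1299268}{-2022013 - 1650803}\right) = \left(-1725551 + \frac{344 + \left(-515 + 1109\right)}{-515 + 1109}\right) \left(-3894743 + \frac{1240189}{-3672816}\right) = \left(-1725551 + \frac{344 + 594}{594}\right) \left(-3894743 + 1240189 \left(- \frac{1}{3672816}\right)\right) = \left(-1725551 + \frac{1}{594} \cdot 938\right) \left(-3894743 - \frac{1240189}{3672816}\right) = \left(-1725551 + \frac{469}{297}\right) \left(- \frac{14304675646477}{3672816}\right) = \left(- \frac{512488178}{297}\right) \left(- \frac{14304675646477}{3672816}\right) = \frac{3665488579471984924453}{545413176}$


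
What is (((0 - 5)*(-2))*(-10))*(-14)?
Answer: 1400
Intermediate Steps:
(((0 - 5)*(-2))*(-10))*(-14) = (-5*(-2)*(-10))*(-14) = (10*(-10))*(-14) = -100*(-14) = 1400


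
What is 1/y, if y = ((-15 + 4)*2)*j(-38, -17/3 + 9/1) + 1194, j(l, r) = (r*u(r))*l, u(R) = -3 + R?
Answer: 9/19106 ≈ 0.00047106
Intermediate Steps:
j(l, r) = l*r*(-3 + r) (j(l, r) = (r*(-3 + r))*l = l*r*(-3 + r))
y = 19106/9 (y = ((-15 + 4)*2)*(-38*(-17/3 + 9/1)*(-3 + (-17/3 + 9/1))) + 1194 = (-11*2)*(-38*(-17*1/3 + 9*1)*(-3 + (-17*1/3 + 9*1))) + 1194 = -(-836)*(-17/3 + 9)*(-3 + (-17/3 + 9)) + 1194 = -(-836)*10*(-3 + 10/3)/3 + 1194 = -(-836)*10/(3*3) + 1194 = -22*(-380/9) + 1194 = 8360/9 + 1194 = 19106/9 ≈ 2122.9)
1/y = 1/(19106/9) = 9/19106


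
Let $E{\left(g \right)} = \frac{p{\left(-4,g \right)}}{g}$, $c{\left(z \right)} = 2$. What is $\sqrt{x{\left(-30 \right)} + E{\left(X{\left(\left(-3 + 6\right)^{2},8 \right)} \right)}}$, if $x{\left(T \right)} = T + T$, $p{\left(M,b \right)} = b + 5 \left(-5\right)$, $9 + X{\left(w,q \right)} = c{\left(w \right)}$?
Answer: $\frac{2 i \sqrt{679}}{7} \approx 7.445 i$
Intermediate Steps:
$X{\left(w,q \right)} = -7$ ($X{\left(w,q \right)} = -9 + 2 = -7$)
$p{\left(M,b \right)} = -25 + b$ ($p{\left(M,b \right)} = b - 25 = -25 + b$)
$x{\left(T \right)} = 2 T$
$E{\left(g \right)} = \frac{-25 + g}{g}$
$\sqrt{x{\left(-30 \right)} + E{\left(X{\left(\left(-3 + 6\right)^{2},8 \right)} \right)}} = \sqrt{2 \left(-30\right) + \frac{-25 - 7}{-7}} = \sqrt{-60 - - \frac{32}{7}} = \sqrt{-60 + \frac{32}{7}} = \sqrt{- \frac{388}{7}} = \frac{2 i \sqrt{679}}{7}$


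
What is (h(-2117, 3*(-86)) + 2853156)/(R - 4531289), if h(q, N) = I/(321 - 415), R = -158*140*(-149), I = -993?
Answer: -12771317/5529926 ≈ -2.3095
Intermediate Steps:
R = 3295880 (R = -22120*(-149) = 3295880)
h(q, N) = 993/94 (h(q, N) = -993/(321 - 415) = -993/(-94) = -993*(-1/94) = 993/94)
(h(-2117, 3*(-86)) + 2853156)/(R - 4531289) = (993/94 + 2853156)/(3295880 - 4531289) = (268197657/94)/(-1235409) = (268197657/94)*(-1/1235409) = -12771317/5529926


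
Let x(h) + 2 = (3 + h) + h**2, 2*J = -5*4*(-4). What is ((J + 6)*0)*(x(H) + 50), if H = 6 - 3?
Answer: 0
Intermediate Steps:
H = 3
J = 40 (J = (-5*4*(-4))/2 = (-20*(-4))/2 = (1/2)*80 = 40)
x(h) = 1 + h + h**2 (x(h) = -2 + ((3 + h) + h**2) = -2 + (3 + h + h**2) = 1 + h + h**2)
((J + 6)*0)*(x(H) + 50) = ((40 + 6)*0)*((1 + 3 + 3**2) + 50) = (46*0)*((1 + 3 + 9) + 50) = 0*(13 + 50) = 0*63 = 0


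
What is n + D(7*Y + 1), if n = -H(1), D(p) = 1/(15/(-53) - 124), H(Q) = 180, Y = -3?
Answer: -1185713/6587 ≈ -180.01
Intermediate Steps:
D(p) = -53/6587 (D(p) = 1/(15*(-1/53) - 124) = 1/(-15/53 - 124) = 1/(-6587/53) = -53/6587)
n = -180 (n = -1*180 = -180)
n + D(7*Y + 1) = -180 - 53/6587 = -1185713/6587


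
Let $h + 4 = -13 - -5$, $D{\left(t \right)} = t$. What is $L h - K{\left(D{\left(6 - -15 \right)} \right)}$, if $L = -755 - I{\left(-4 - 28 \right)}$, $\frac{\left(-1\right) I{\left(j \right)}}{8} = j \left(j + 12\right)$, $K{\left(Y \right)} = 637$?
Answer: $-53017$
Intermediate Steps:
$h = -12$ ($h = -4 - 8 = -12$)
$I{\left(j \right)} = - 8 j \left(12 + j\right)$ ($I{\left(j \right)} = - 8 j \left(j + 12\right) = - 8 j \left(12 + j\right)$)
$L = 4365$ ($L = -755 - - 8 \left(-4 - 28\right) \left(12 - 32\right) = -755 - \left(-8\right) \left(-32\right) \left(12 - 32\right) = -755 - \left(-8\right) \left(-32\right) \left(-20\right) = -755 - -5120 = -755 + 5120 = 4365$)
$L h - K{\left(D{\left(6 - -15 \right)} \right)} = 4365 \left(-12\right) - 637 = -52380 - 637 = -53017$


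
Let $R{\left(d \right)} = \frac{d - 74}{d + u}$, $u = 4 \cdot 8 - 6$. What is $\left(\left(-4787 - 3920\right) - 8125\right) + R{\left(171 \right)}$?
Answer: $- \frac{3315807}{197} \approx -16832.0$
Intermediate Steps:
$u = 26$ ($u = 32 - 6 = 26$)
$R{\left(d \right)} = \frac{-74 + d}{26 + d}$ ($R{\left(d \right)} = \frac{d - 74}{d + 26} = \frac{-74 + d}{26 + d}$)
$\left(\left(-4787 - 3920\right) - 8125\right) + R{\left(171 \right)} = \left(\left(-4787 - 3920\right) - 8125\right) + \frac{-74 + 171}{26 + 171} = \left(-8707 - 8125\right) + \frac{1}{197} \cdot 97 = -16832 + \frac{1}{197} \cdot 97 = -16832 + \frac{97}{197} = - \frac{3315807}{197}$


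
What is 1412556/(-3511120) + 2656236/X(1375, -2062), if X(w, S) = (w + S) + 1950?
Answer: 777048273841/369545380 ≈ 2102.7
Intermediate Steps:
X(w, S) = 1950 + S + w (X(w, S) = (S + w) + 1950 = 1950 + S + w)
1412556/(-3511120) + 2656236/X(1375, -2062) = 1412556/(-3511120) + 2656236/(1950 - 2062 + 1375) = 1412556*(-1/3511120) + 2656236/1263 = -353139/877780 + 2656236*(1/1263) = -353139/877780 + 885412/421 = 777048273841/369545380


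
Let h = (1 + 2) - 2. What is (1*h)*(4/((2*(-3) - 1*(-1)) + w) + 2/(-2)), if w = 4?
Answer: -5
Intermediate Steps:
h = 1 (h = 3 - 2 = 1)
(1*h)*(4/((2*(-3) - 1*(-1)) + w) + 2/(-2)) = (1*1)*(4/((2*(-3) - 1*(-1)) + 4) + 2/(-2)) = 1*(4/((-6 + 1) + 4) + 2*(-½)) = 1*(4/(-5 + 4) - 1) = 1*(4/(-1) - 1) = 1*(4*(-1) - 1) = 1*(-4 - 1) = 1*(-5) = -5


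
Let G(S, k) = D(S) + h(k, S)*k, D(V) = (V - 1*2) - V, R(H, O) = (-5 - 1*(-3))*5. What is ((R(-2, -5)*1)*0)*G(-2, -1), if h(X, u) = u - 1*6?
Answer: 0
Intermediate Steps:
R(H, O) = -10 (R(H, O) = (-5 + 3)*5 = -2*5 = -10)
D(V) = -2 (D(V) = (V - 2) - V = (-2 + V) - V = -2)
h(X, u) = -6 + u (h(X, u) = u - 6 = -6 + u)
G(S, k) = -2 + k*(-6 + S) (G(S, k) = -2 + (-6 + S)*k = -2 + k*(-6 + S))
((R(-2, -5)*1)*0)*G(-2, -1) = (-10*1*0)*(-2 - (-6 - 2)) = (-10*0)*(-2 - 1*(-8)) = 0*(-2 + 8) = 0*6 = 0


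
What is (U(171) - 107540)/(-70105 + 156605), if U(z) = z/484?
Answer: -52049189/41866000 ≈ -1.2432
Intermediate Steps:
U(z) = z/484 (U(z) = z*(1/484) = z/484)
(U(171) - 107540)/(-70105 + 156605) = ((1/484)*171 - 107540)/(-70105 + 156605) = (171/484 - 107540)/86500 = -52049189/484*1/86500 = -52049189/41866000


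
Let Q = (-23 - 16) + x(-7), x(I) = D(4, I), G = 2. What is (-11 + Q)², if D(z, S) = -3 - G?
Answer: 3025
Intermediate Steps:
D(z, S) = -5 (D(z, S) = -3 - 1*2 = -3 - 2 = -5)
x(I) = -5
Q = -44 (Q = (-23 - 16) - 5 = -39 - 5 = -44)
(-11 + Q)² = (-11 - 44)² = (-55)² = 3025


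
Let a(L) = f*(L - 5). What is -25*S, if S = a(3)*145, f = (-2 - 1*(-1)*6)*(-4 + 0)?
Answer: -116000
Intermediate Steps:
f = -16 (f = (-2 + 1*6)*(-4) = (-2 + 6)*(-4) = 4*(-4) = -16)
a(L) = 80 - 16*L (a(L) = -16*(L - 5) = -16*(-5 + L) = 80 - 16*L)
S = 4640 (S = (80 - 16*3)*145 = (80 - 48)*145 = 32*145 = 4640)
-25*S = -25*4640 = -116000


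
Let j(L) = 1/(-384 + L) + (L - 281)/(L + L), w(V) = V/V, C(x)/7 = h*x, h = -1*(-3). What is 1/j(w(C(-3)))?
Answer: -383/53621 ≈ -0.0071427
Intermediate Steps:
h = 3
C(x) = 21*x (C(x) = 7*(3*x) = 21*x)
w(V) = 1
j(L) = 1/(-384 + L) + (-281 + L)/(2*L) (j(L) = 1/(-384 + L) + (-281 + L)/((2*L)) = 1/(-384 + L) + (-281 + L)*(1/(2*L)) = 1/(-384 + L) + (-281 + L)/(2*L))
1/j(w(C(-3))) = 1/((½)*(107904 + 1² - 663*1)/(1*(-384 + 1))) = 1/((½)*1*(107904 + 1 - 663)/(-383)) = 1/((½)*1*(-1/383)*107242) = 1/(-53621/383) = -383/53621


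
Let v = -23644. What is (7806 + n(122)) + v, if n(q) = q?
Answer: -15716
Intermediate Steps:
(7806 + n(122)) + v = (7806 + 122) - 23644 = 7928 - 23644 = -15716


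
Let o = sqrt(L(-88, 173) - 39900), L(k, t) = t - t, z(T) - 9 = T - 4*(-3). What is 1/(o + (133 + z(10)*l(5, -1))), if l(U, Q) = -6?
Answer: -53/42709 - 10*I*sqrt(399)/42709 ≈ -0.001241 - 0.004677*I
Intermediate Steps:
z(T) = 21 + T (z(T) = 9 + (T - 4*(-3)) = 9 + (T + 12) = 9 + (12 + T) = 21 + T)
L(k, t) = 0
o = 10*I*sqrt(399) (o = sqrt(0 - 39900) = sqrt(-39900) = 10*I*sqrt(399) ≈ 199.75*I)
1/(o + (133 + z(10)*l(5, -1))) = 1/(10*I*sqrt(399) + (133 + (21 + 10)*(-6))) = 1/(10*I*sqrt(399) + (133 + 31*(-6))) = 1/(10*I*sqrt(399) + (133 - 186)) = 1/(10*I*sqrt(399) - 53) = 1/(-53 + 10*I*sqrt(399))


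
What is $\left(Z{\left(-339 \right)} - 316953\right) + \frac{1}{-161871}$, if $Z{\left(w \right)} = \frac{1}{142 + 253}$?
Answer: $- \frac{256527493271}{809355} \approx -3.1695 \cdot 10^{5}$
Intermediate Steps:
$Z{\left(w \right)} = \frac{1}{395}$
$\left(Z{\left(-339 \right)} - 316953\right) + \frac{1}{-161871} = \left(\frac{1}{395} - 316953\right) + \frac{1}{-161871} = - \frac{125196434}{395} - \frac{1}{161871} = - \frac{256527493271}{809355}$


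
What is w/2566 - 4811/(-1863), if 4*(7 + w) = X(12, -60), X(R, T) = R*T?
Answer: 11996645/4780458 ≈ 2.5095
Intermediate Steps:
w = -187 (w = -7 + (12*(-60))/4 = -7 + (¼)*(-720) = -7 - 180 = -187)
w/2566 - 4811/(-1863) = -187/2566 - 4811/(-1863) = -187*1/2566 - 4811*(-1/1863) = -187/2566 + 4811/1863 = 11996645/4780458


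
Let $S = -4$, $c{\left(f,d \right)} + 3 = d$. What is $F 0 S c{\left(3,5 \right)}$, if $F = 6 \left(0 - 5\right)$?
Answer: $0$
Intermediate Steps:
$c{\left(f,d \right)} = -3 + d$
$F = -30$ ($F = 6 \left(-5\right) = -30$)
$F 0 S c{\left(3,5 \right)} = \left(-30\right) 0 \left(-4\right) \left(-3 + 5\right) = 0 \left(-4\right) 2 = 0 \cdot 2 = 0$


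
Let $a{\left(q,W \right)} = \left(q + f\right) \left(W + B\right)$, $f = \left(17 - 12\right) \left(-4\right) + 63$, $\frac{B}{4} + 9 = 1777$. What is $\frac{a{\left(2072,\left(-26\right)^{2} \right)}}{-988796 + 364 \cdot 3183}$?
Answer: $\frac{4096755}{42454} \approx 96.499$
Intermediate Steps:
$B = 7072$ ($B = -36 + 4 \cdot 1777 = -36 + 7108 = 7072$)
$f = 43$ ($f = 5 \left(-4\right) + 63 = -20 + 63 = 43$)
$a{\left(q,W \right)} = \left(43 + q\right) \left(7072 + W\right)$ ($a{\left(q,W \right)} = \left(q + 43\right) \left(W + 7072\right) = \left(43 + q\right) \left(7072 + W\right)$)
$\frac{a{\left(2072,\left(-26\right)^{2} \right)}}{-988796 + 364 \cdot 3183} = \frac{304096 + 43 \left(-26\right)^{2} + 7072 \cdot 2072 + \left(-26\right)^{2} \cdot 2072}{-988796 + 364 \cdot 3183} = \frac{304096 + 43 \cdot 676 + 14653184 + 676 \cdot 2072}{-988796 + 1158612} = \frac{304096 + 29068 + 14653184 + 1400672}{169816} = 16387020 \cdot \frac{1}{169816} = \frac{4096755}{42454}$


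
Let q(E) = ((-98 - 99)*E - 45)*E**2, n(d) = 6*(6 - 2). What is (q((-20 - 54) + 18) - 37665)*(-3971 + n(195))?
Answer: -135846136949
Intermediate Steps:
n(d) = 24 (n(d) = 6*4 = 24)
q(E) = E**2*(-45 - 197*E) (q(E) = (-197*E - 45)*E**2 = (-45 - 197*E)*E**2 = E**2*(-45 - 197*E))
(q((-20 - 54) + 18) - 37665)*(-3971 + n(195)) = (((-20 - 54) + 18)**2*(-45 - 197*((-20 - 54) + 18)) - 37665)*(-3971 + 24) = ((-74 + 18)**2*(-45 - 197*(-74 + 18)) - 37665)*(-3947) = ((-56)**2*(-45 - 197*(-56)) - 37665)*(-3947) = (3136*(-45 + 11032) - 37665)*(-3947) = (3136*10987 - 37665)*(-3947) = (34455232 - 37665)*(-3947) = 34417567*(-3947) = -135846136949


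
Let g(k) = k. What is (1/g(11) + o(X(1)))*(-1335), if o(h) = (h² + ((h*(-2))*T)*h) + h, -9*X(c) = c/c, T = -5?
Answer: -45835/297 ≈ -154.33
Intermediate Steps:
X(c) = -⅑ (X(c) = -c/(9*c) = -⅑*1 = -⅑)
o(h) = h + 11*h² (o(h) = (h² + ((h*(-2))*(-5))*h) + h = (h² + (-2*h*(-5))*h) + h = (h² + (10*h)*h) + h = (h² + 10*h²) + h = 11*h² + h = h + 11*h²)
(1/g(11) + o(X(1)))*(-1335) = (1/11 - (1 + 11*(-⅑))/9)*(-1335) = (1/11 - (1 - 11/9)/9)*(-1335) = (1/11 - ⅑*(-2/9))*(-1335) = (1/11 + 2/81)*(-1335) = (103/891)*(-1335) = -45835/297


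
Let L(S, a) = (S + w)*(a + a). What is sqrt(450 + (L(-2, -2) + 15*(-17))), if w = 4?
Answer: sqrt(187) ≈ 13.675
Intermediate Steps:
L(S, a) = 2*a*(4 + S) (L(S, a) = (S + 4)*(a + a) = (4 + S)*(2*a) = 2*a*(4 + S))
sqrt(450 + (L(-2, -2) + 15*(-17))) = sqrt(450 + (2*(-2)*(4 - 2) + 15*(-17))) = sqrt(450 + (2*(-2)*2 - 255)) = sqrt(450 + (-8 - 255)) = sqrt(450 - 263) = sqrt(187)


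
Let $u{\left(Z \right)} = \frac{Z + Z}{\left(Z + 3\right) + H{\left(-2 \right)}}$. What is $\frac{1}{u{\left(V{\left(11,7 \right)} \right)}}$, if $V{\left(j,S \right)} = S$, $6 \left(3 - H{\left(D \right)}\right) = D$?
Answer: $\frac{20}{21} \approx 0.95238$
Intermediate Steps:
$H{\left(D \right)} = 3 - \frac{D}{6}$
$u{\left(Z \right)} = \frac{2 Z}{\frac{19}{3} + Z}$ ($u{\left(Z \right)} = \frac{Z + Z}{\left(Z + 3\right) + \left(3 - - \frac{1}{3}\right)} = \frac{2 Z}{\left(3 + Z\right) + \left(3 + \frac{1}{3}\right)} = \frac{2 Z}{\left(3 + Z\right) + \frac{10}{3}} = \frac{2 Z}{\frac{19}{3} + Z}$)
$\frac{1}{u{\left(V{\left(11,7 \right)} \right)}} = \frac{1}{6 \cdot 7 \frac{1}{19 + 3 \cdot 7}} = \frac{1}{6 \cdot 7 \frac{1}{19 + 21}} = \frac{1}{6 \cdot 7 \cdot \frac{1}{40}} = \frac{1}{\frac{21}{20}} = \frac{20}{21}$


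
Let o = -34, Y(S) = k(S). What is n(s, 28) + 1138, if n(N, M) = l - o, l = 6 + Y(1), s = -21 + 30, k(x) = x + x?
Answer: 1180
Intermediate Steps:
k(x) = 2*x
Y(S) = 2*S
s = 9
l = 8 (l = 6 + 2*1 = 6 + 2 = 8)
n(N, M) = 42 (n(N, M) = 8 - 1*(-34) = 8 + 34 = 42)
n(s, 28) + 1138 = 42 + 1138 = 1180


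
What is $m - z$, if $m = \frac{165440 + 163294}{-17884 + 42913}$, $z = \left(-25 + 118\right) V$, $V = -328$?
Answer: $\frac{84868150}{2781} \approx 30517.0$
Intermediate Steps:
$z = -30504$ ($z = \left(-25 + 118\right) \left(-328\right) = 93 \left(-328\right) = -30504$)
$m = \frac{36526}{2781}$ ($m = \frac{328734}{25029} = 328734 \cdot \frac{1}{25029} = \frac{36526}{2781} \approx 13.134$)
$m - z = \frac{36526}{2781} - -30504 = \frac{36526}{2781} + 30504 = \frac{84868150}{2781}$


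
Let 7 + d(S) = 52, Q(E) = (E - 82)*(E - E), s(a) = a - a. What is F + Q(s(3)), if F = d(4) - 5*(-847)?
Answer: 4280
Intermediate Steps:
s(a) = 0
Q(E) = 0 (Q(E) = (-82 + E)*0 = 0)
d(S) = 45 (d(S) = -7 + 52 = 45)
F = 4280 (F = 45 - 5*(-847) = 45 + 4235 = 4280)
F + Q(s(3)) = 4280 + 0 = 4280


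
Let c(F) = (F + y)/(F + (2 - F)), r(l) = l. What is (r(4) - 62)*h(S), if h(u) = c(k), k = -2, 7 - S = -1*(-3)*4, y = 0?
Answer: 58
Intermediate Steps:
S = -5 (S = 7 - (-1*(-3))*4 = 7 - 3*4 = 7 - 1*12 = 7 - 12 = -5)
c(F) = F/2 (c(F) = (F + 0)/(F + (2 - F)) = F/2)
h(u) = -1 (h(u) = (½)*(-2) = -1)
(r(4) - 62)*h(S) = (4 - 62)*(-1) = -58*(-1) = 58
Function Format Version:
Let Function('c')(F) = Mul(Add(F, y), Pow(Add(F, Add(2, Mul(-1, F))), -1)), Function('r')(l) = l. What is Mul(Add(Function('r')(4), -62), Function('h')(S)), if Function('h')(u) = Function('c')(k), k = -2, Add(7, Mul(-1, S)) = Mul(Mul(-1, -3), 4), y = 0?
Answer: 58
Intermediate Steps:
S = -5 (S = Add(7, Mul(-1, Mul(Mul(-1, -3), 4))) = Add(7, Mul(-1, Mul(3, 4))) = Add(7, Mul(-1, 12)) = Add(7, -12) = -5)
Function('c')(F) = Mul(Rational(1, 2), F) (Function('c')(F) = Mul(Add(F, 0), Pow(Add(F, Add(2, Mul(-1, F))), -1)) = Mul(F, Pow(2, -1)) = Mul(F, Rational(1, 2)) = Mul(Rational(1, 2), F))
Function('h')(u) = -1 (Function('h')(u) = Mul(Rational(1, 2), -2) = -1)
Mul(Add(Function('r')(4), -62), Function('h')(S)) = Mul(Add(4, -62), -1) = Mul(-58, -1) = 58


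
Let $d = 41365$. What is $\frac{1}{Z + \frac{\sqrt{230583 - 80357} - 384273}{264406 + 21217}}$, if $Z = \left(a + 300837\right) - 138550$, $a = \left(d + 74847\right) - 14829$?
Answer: $\frac{21510220184466351}{5671570816503117836543} - \frac{285623 \sqrt{150226}}{5671570816503117836543} \approx 3.7926 \cdot 10^{-6}$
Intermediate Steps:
$a = 101383$ ($a = \left(41365 + 74847\right) - 14829 = 116212 - 14829 = 101383$)
$Z = 263670$ ($Z = \left(101383 + 300837\right) - 138550 = 402220 - 138550 = 263670$)
$\frac{1}{Z + \frac{\sqrt{230583 - 80357} - 384273}{264406 + 21217}} = \frac{1}{263670 + \frac{\sqrt{230583 - 80357} - 384273}{264406 + 21217}} = \frac{1}{263670 + \frac{\sqrt{150226} - 384273}{285623}} = \frac{1}{263670 + \left(-384273 + \sqrt{150226}\right) \frac{1}{285623}} = \frac{1}{263670 - \left(\frac{384273}{285623} - \frac{\sqrt{150226}}{285623}\right)} = \frac{1}{\frac{75309832137}{285623} + \frac{\sqrt{150226}}{285623}}$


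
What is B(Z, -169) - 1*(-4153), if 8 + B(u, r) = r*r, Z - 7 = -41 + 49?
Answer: 32706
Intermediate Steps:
Z = 15 (Z = 7 + (-41 + 49) = 7 + 8 = 15)
B(u, r) = -8 + r² (B(u, r) = -8 + r*r = -8 + r²)
B(Z, -169) - 1*(-4153) = (-8 + (-169)²) - 1*(-4153) = (-8 + 28561) + 4153 = 28553 + 4153 = 32706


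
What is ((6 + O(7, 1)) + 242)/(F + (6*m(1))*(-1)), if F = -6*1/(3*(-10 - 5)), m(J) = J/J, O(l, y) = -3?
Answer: -3675/88 ≈ -41.761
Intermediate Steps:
m(J) = 1
F = 2/15 (F = -6/(3*(-15)) = -6/(-45) = -6*(-1/45) = 2/15 ≈ 0.13333)
((6 + O(7, 1)) + 242)/(F + (6*m(1))*(-1)) = ((6 - 3) + 242)/(2/15 + (6*1)*(-1)) = (3 + 242)/(2/15 + 6*(-1)) = 245/(2/15 - 6) = 245/(-88/15) = 245*(-15/88) = -3675/88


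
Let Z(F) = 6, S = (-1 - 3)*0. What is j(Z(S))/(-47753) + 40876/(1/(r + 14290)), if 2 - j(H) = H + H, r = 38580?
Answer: 103199682572370/47753 ≈ 2.1611e+9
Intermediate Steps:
S = 0 (S = -4*0 = 0)
j(H) = 2 - 2*H (j(H) = 2 - (H + H) = 2 - 2*H)
j(Z(S))/(-47753) + 40876/(1/(r + 14290)) = (2 - 2*6)/(-47753) + 40876/(1/(38580 + 14290)) = (2 - 12)*(-1/47753) + 40876/(1/52870) = -10*(-1/47753) + 40876/(1/52870) = 10/47753 + 40876*52870 = 10/47753 + 2161114120 = 103199682572370/47753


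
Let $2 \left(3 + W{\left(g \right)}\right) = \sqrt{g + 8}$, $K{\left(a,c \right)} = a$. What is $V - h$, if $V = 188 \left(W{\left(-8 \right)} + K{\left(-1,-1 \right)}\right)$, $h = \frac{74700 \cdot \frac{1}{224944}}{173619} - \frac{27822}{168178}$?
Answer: $- \frac{68585236762308167}{91223840316164} \approx -751.83$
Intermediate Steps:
$h = - \frac{15091155447161}{91223840316164}$ ($h = 74700 \cdot \frac{1}{224944} \cdot \frac{1}{173619} - \frac{13911}{84089} = \frac{18675}{56236} \cdot \frac{1}{173619} - \frac{13911}{84089} = \frac{2075}{1084848676} - \frac{13911}{84089} = - \frac{15091155447161}{91223840316164} \approx -0.16543$)
$W{\left(g \right)} = -3 + \frac{\sqrt{8 + g}}{2}$ ($W{\left(g \right)} = -3 + \frac{\sqrt{g + 8}}{2} = -3 + \frac{\sqrt{8 + g}}{2}$)
$V = -752$ ($V = 188 \left(\left(-3 + \frac{\sqrt{8 - 8}}{2}\right) - 1\right) = 188 \left(\left(-3 + \frac{\sqrt{0}}{2}\right) - 1\right) = 188 \left(\left(-3 + \frac{1}{2} \cdot 0\right) - 1\right) = 188 \left(\left(-3 + 0\right) - 1\right) = 188 \left(-3 - 1\right) = 188 \left(-4\right) = -752$)
$V - h = -752 - - \frac{15091155447161}{91223840316164} = -752 + \frac{15091155447161}{91223840316164} = - \frac{68585236762308167}{91223840316164}$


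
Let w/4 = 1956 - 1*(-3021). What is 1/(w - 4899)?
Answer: 1/15009 ≈ 6.6627e-5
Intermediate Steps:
w = 19908 (w = 4*(1956 - 1*(-3021)) = 4*(1956 + 3021) = 4*4977 = 19908)
1/(w - 4899) = 1/(19908 - 4899) = 1/15009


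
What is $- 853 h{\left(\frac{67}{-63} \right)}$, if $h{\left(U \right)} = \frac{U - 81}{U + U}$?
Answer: $- \frac{2205005}{67} \approx -32911.0$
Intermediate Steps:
$h{\left(U \right)} = \frac{-81 + U}{2 U}$
$- 853 h{\left(\frac{67}{-63} \right)} = - 853 \frac{-81 + \frac{67}{-63}}{2 \frac{67}{-63}} = - 853 \frac{-81 + 67 \left(- \frac{1}{63}\right)}{2 \cdot 67 \left(- \frac{1}{63}\right)} = - 853 \frac{-81 - \frac{67}{63}}{2 \left(- \frac{67}{63}\right)} = - 853 \cdot \frac{1}{2} \left(- \frac{63}{67}\right) \left(- \frac{5170}{63}\right) = \left(-853\right) \frac{2585}{67} = - \frac{2205005}{67}$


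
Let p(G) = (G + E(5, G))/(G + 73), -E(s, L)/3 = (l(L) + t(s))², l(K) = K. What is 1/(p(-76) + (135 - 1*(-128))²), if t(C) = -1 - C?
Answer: 3/227755 ≈ 1.3172e-5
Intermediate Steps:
E(s, L) = -3*(-1 + L - s)² (E(s, L) = -3*(L + (-1 - s))² = -3*(-1 + L - s)²)
p(G) = (G - 3*(6 - G)²)/(73 + G) (p(G) = (G - 3*(1 + 5 - G)²)/(G + 73) = (G - 3*(6 - G)²)/(73 + G))
1/(p(-76) + (135 - 1*(-128))²) = 1/((-76 - 3*(-6 - 76)²)/(73 - 76) + (135 - 1*(-128))²) = 1/((-76 - 3*(-82)²)/(-3) + (135 + 128)²) = 1/(-(-76 - 3*6724)/3 + 263²) = 1/(-(-76 - 20172)/3 + 69169) = 1/(-⅓*(-20248) + 69169) = 1/(20248/3 + 69169) = 1/(227755/3) = 3/227755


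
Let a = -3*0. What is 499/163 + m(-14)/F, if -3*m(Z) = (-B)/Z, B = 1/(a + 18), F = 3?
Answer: 1131569/369684 ≈ 3.0609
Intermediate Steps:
a = 0
B = 1/18 (B = 1/(0 + 18) = 1/18 ≈ 0.055556)
m(Z) = 1/(54*Z) (m(Z) = -(-1*1/18)/(3*Z) = -(-1)/(54*Z) = 1/(54*Z))
499/163 + m(-14)/F = 499/163 + ((1/54)/(-14))/3 = 499*(1/163) + ((1/54)*(-1/14))*(1/3) = 499/163 - 1/756*1/3 = 499/163 - 1/2268 = 1131569/369684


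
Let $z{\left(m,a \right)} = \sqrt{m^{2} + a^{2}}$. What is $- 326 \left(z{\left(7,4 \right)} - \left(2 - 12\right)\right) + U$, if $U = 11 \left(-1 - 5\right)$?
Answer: $-3326 - 326 \sqrt{65} \approx -5954.3$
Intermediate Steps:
$z{\left(m,a \right)} = \sqrt{a^{2} + m^{2}}$
$U = -66$ ($U = 11 \left(-6\right) = -66$)
$- 326 \left(z{\left(7,4 \right)} - \left(2 - 12\right)\right) + U = - 326 \left(\sqrt{4^{2} + 7^{2}} - \left(2 - 12\right)\right) - 66 = - 326 \left(\sqrt{16 + 49} - \left(2 - 12\right)\right) - 66 = - 326 \left(\sqrt{65} - -10\right) - 66 = - 326 \left(\sqrt{65} + 10\right) - 66 = - 326 \left(10 + \sqrt{65}\right) - 66 = \left(-3260 - 326 \sqrt{65}\right) - 66 = -3326 - 326 \sqrt{65}$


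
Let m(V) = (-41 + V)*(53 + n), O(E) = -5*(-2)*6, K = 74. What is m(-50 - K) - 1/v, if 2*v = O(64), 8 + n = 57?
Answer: -504901/30 ≈ -16830.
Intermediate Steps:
n = 49 (n = -8 + 57 = 49)
O(E) = 60 (O(E) = 10*6 = 60)
v = 30 (v = (½)*60 = 30)
m(V) = -4182 + 102*V (m(V) = (-41 + V)*(53 + 49) = (-41 + V)*102 = -4182 + 102*V)
m(-50 - K) - 1/v = (-4182 + 102*(-50 - 1*74)) - 1/30 = (-4182 + 102*(-50 - 74)) - 1*1/30 = (-4182 + 102*(-124)) - 1/30 = (-4182 - 12648) - 1/30 = -16830 - 1/30 = -504901/30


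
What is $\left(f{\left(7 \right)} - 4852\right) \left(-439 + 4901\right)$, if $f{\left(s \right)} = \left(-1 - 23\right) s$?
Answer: $-22399240$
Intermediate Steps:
$f{\left(s \right)} = - 24 s$ ($f{\left(s \right)} = \left(-1 - 23\right) s = - 24 s$)
$\left(f{\left(7 \right)} - 4852\right) \left(-439 + 4901\right) = \left(\left(-24\right) 7 - 4852\right) \left(-439 + 4901\right) = \left(-168 - 4852\right) 4462 = \left(-5020\right) 4462 = -22399240$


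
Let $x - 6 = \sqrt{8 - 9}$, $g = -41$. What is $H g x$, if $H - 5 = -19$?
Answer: $3444 + 574 i \approx 3444.0 + 574.0 i$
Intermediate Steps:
$H = -14$ ($H = 5 - 19 = -14$)
$x = 6 + i$ ($x = 6 + \sqrt{8 - 9} = 6 + \sqrt{-1} = 6 + i \approx 6.0 + 1.0 i$)
$H g x = \left(-14\right) \left(-41\right) \left(6 + i\right) = 574 \left(6 + i\right) = 3444 + 574 i$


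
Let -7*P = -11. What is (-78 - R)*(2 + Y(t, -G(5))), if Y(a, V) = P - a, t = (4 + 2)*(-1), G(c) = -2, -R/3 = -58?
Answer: -2412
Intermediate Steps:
R = 174 (R = -3*(-58) = 174)
P = 11/7 (P = -1/7*(-11) = 11/7 ≈ 1.5714)
t = -6 (t = 6*(-1) = -6)
Y(a, V) = 11/7 - a
(-78 - R)*(2 + Y(t, -G(5))) = (-78 - 1*174)*(2 + (11/7 - 1*(-6))) = (-78 - 174)*(2 + (11/7 + 6)) = -252*(2 + 53/7) = -252*67/7 = -2412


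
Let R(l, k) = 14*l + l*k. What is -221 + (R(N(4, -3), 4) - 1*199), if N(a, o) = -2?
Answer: -456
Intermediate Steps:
R(l, k) = 14*l + k*l
-221 + (R(N(4, -3), 4) - 1*199) = -221 + (-2*(14 + 4) - 1*199) = -221 + (-2*18 - 199) = -221 + (-36 - 199) = -221 - 235 = -456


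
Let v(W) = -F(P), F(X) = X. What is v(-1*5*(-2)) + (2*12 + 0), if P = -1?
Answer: 25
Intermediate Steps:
v(W) = 1 (v(W) = -1*(-1) = 1)
v(-1*5*(-2)) + (2*12 + 0) = 1 + (2*12 + 0) = 1 + (24 + 0) = 1 + 24 = 25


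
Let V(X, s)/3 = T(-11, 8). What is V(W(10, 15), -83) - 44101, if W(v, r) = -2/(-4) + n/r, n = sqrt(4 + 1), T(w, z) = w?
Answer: -44134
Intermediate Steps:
n = sqrt(5) ≈ 2.2361
W(v, r) = 1/2 + sqrt(5)/r (W(v, r) = -2/(-4) + sqrt(5)/r = -2*(-1/4) + sqrt(5)/r = 1/2 + sqrt(5)/r)
V(X, s) = -33 (V(X, s) = 3*(-11) = -33)
V(W(10, 15), -83) - 44101 = -33 - 44101 = -44134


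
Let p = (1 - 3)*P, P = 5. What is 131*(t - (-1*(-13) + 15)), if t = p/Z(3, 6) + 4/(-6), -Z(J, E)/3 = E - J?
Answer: -32488/9 ≈ -3609.8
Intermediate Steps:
Z(J, E) = -3*E + 3*J (Z(J, E) = -3*(E - J) = -3*E + 3*J)
p = -10 (p = (1 - 3)*5 = -2*5 = -10)
t = 4/9 (t = -10/(-3*6 + 3*3) + 4/(-6) = -10/(-18 + 9) + 4*(-⅙) = -10/(-9) - ⅔ = -10*(-⅑) - ⅔ = 10/9 - ⅔ = 4/9 ≈ 0.44444)
131*(t - (-1*(-13) + 15)) = 131*(4/9 - (-1*(-13) + 15)) = 131*(4/9 - (13 + 15)) = 131*(4/9 - 1*28) = 131*(4/9 - 28) = 131*(-248/9) = -32488/9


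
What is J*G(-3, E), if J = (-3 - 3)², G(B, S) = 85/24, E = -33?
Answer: 255/2 ≈ 127.50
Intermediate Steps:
G(B, S) = 85/24 (G(B, S) = 85*(1/24) = 85/24)
J = 36 (J = (-6)² = 36)
J*G(-3, E) = 36*(85/24) = 255/2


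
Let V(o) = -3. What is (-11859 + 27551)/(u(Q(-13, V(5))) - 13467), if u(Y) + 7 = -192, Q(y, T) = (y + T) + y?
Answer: -7846/6833 ≈ -1.1483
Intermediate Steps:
Q(y, T) = T + 2*y (Q(y, T) = (T + y) + y = T + 2*y)
u(Y) = -199 (u(Y) = -7 - 192 = -199)
(-11859 + 27551)/(u(Q(-13, V(5))) - 13467) = (-11859 + 27551)/(-199 - 13467) = 15692/(-13666) = 15692*(-1/13666) = -7846/6833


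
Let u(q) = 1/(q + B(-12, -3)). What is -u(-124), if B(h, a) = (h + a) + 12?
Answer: 1/127 ≈ 0.0078740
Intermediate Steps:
B(h, a) = 12 + a + h (B(h, a) = (a + h) + 12 = 12 + a + h)
u(q) = 1/(-3 + q) (u(q) = 1/(q + (12 - 3 - 12)) = 1/(q - 3) = 1/(-3 + q))
-u(-124) = -1/(-3 - 124) = -1/(-127) = -1*(-1/127) = 1/127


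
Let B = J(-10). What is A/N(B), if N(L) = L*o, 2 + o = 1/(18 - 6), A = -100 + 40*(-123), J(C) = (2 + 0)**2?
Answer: 15060/23 ≈ 654.78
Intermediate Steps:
J(C) = 4 (J(C) = 2**2 = 4)
A = -5020 (A = -100 - 4920 = -5020)
o = -23/12 (o = -2 + 1/(18 - 6) = -2 + 1/12 = -23/12 ≈ -1.9167)
B = 4
N(L) = -23*L/12 (N(L) = L*(-23/12) = -23*L/12)
A/N(B) = -5020/((-23/12*4)) = -5020/(-23/3) = -5020*(-3/23) = 15060/23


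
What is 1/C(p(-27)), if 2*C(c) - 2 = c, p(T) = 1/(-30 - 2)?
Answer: 64/63 ≈ 1.0159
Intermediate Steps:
p(T) = -1/32 (p(T) = 1/(-32) = -1/32)
C(c) = 1 + c/2
1/C(p(-27)) = 1/(1 + (½)*(-1/32)) = 1/(1 - 1/64) = 1/(63/64) = 64/63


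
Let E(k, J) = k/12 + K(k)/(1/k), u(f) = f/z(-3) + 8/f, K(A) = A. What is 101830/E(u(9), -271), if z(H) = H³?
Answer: 6598584/23 ≈ 2.8690e+5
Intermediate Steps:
u(f) = 8/f - f/27 (u(f) = f/((-3)³) + 8/f = f/(-27) + 8/f = f*(-1/27) + 8/f = -f/27 + 8/f = 8/f - f/27)
E(k, J) = k² + k/12 (E(k, J) = k/12 + k/(1/k) = k*(1/12) + k*k = k/12 + k² = k² + k/12)
101830/E(u(9), -271) = 101830/(((8/9 - 1/27*9)*(1/12 + (8/9 - 1/27*9)))) = 101830/(((8*(⅑) - ⅓)*(1/12 + (8*(⅑) - ⅓)))) = 101830/(((8/9 - ⅓)*(1/12 + (8/9 - ⅓)))) = 101830/((5*(1/12 + 5/9)/9)) = 101830/(((5/9)*(23/36))) = 101830/(115/324) = 101830*(324/115) = 6598584/23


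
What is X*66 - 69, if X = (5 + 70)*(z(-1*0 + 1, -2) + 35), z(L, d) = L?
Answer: 178131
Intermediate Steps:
X = 2700 (X = (5 + 70)*((-1*0 + 1) + 35) = 75*((0 + 1) + 35) = 75*(1 + 35) = 75*36 = 2700)
X*66 - 69 = 2700*66 - 69 = 178200 - 69 = 178131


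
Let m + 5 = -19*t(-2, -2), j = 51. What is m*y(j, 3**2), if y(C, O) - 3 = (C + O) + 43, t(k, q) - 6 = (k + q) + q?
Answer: -530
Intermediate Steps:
t(k, q) = 6 + k + 2*q (t(k, q) = 6 + ((k + q) + q) = 6 + (k + 2*q) = 6 + k + 2*q)
y(C, O) = 46 + C + O (y(C, O) = 3 + ((C + O) + 43) = 3 + (43 + C + O) = 46 + C + O)
m = -5 (m = -5 - 19*(6 - 2 + 2*(-2)) = -5 - 19*(6 - 2 - 4) = -5 - 19*0 = -5 + 0 = -5)
m*y(j, 3**2) = -5*(46 + 51 + 3**2) = -5*(46 + 51 + 9) = -5*106 = -530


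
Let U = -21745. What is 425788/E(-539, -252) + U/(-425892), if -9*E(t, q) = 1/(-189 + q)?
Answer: 719737280815969/425892 ≈ 1.6900e+9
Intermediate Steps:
E(t, q) = -1/(9*(-189 + q))
425788/E(-539, -252) + U/(-425892) = 425788/((-1/(-1701 + 9*(-252)))) - 21745/(-425892) = 425788/((-1/(-1701 - 2268))) - 21745*(-1/425892) = 425788/((-1/(-3969))) + 21745/425892 = 425788/((-1*(-1/3969))) + 21745/425892 = 425788/(1/3969) + 21745/425892 = 425788*3969 + 21745/425892 = 1689952572 + 21745/425892 = 719737280815969/425892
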